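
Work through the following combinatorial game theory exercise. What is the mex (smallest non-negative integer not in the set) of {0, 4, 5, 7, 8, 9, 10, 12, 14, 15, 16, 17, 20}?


Set = {0, 4, 5, 7, 8, 9, 10, 12, 14, 15, 16, 17, 20}
0 is in the set.
1 is NOT in the set. This is the mex.
mex = 1

1


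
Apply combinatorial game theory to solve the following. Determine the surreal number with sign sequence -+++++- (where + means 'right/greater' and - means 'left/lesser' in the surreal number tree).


Sign expansion: -+++++-
Rule: track bounds (lo, hi), initially (-inf, +inf). On '+', the current value becomes lo and we move to the simplest number in (value, hi): value + 1 if hi = +inf, otherwise the midpoint (value + hi)/2. On '-', the current value becomes hi and we move to value - 1 if lo = -inf, otherwise the midpoint (lo + value)/2.
Start at 0.
Step 1: sign = -, move left. Bounds: (-inf, 0). Value = -1
Step 2: sign = +, move right. Bounds: (-1, 0). Value = -1/2
Step 3: sign = +, move right. Bounds: (-1/2, 0). Value = -1/4
Step 4: sign = +, move right. Bounds: (-1/4, 0). Value = -1/8
Step 5: sign = +, move right. Bounds: (-1/8, 0). Value = -1/16
Step 6: sign = +, move right. Bounds: (-1/16, 0). Value = -1/32
Step 7: sign = -, move left. Bounds: (-1/16, -1/32). Value = -3/64
The surreal number with sign expansion -+++++- is -3/64.

-3/64


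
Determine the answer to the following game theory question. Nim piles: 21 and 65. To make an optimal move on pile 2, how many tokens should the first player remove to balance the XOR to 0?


Piles: 21 and 65
Current XOR: 21 XOR 65 = 84 (non-zero, so this is an N-position).
To make the XOR zero, we need to find a move that balances the piles.
For pile 2 (size 65): target = 65 XOR 84 = 21
We reduce pile 2 from 65 to 21.
Tokens removed: 65 - 21 = 44
Verification: 21 XOR 21 = 0

44


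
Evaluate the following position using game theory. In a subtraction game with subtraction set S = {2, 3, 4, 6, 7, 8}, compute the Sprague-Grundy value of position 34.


The subtraction set is S = {2, 3, 4, 6, 7, 8}.
G(k) = mex{ G(k - s) : s in S, s <= k }. We compute iteratively: G(0) = 0.
G(1) = mex({}) = 0
G(2) = mex({0}) = 1
G(3) = mex({0}) = 1
G(4) = mex({0, 1}) = 2
G(5) = mex({0, 1}) = 2
G(6) = mex({0, 1, 2}) = 3
G(7) = mex({0, 1, 2}) = 3
G(8) = mex({0, 1, 2, 3}) = 4
G(9) = mex({0, 1, 2, 3}) = 4
G(10) = mex({1, 2, 3, 4}) = 0
G(11) = mex({1, 2, 3, 4}) = 0
G(12) = mex({0, 2, 3, 4}) = 1
G(13) = mex({0, 2, 3, 4}) = 1
G(14) = mex({0, 1, 3, 4}) = 2
G(15) = mex({0, 1, 3, 4}) = 2
G(16) = mex({0, 1, 2, 4}) = 3
G(17) = mex({0, 1, 2, 4}) = 3
Observe that G(10)..G(17) = 0, 0, 1, 1, 2, 2, 3, 3 repeats G(0)..G(7) = 0, 0, 1, 1, 2, 2, 3, 3.
For k >= max(S) = 8, G(k) is determined by the previous 8 values G(k-8)..G(k-1); a window of 8 consecutive values has recurred shifted by 10, so by induction G(k + 10) = G(k) for all k >= 0: the sequence is periodic from the start with period 10.
One period: G(0..9) = 0, 0, 1, 1, 2, 2, 3, 3, 4, 4.
34 mod 10 = 4, so G(34) = G(4) = 2.

2


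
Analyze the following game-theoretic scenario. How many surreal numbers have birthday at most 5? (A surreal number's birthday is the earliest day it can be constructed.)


Day 0: {|} = 0 is born. Count = 1.
Day n: the number of surreal numbers born by day n is 2^(n+1) - 1.
By day 0: 2^1 - 1 = 1
By day 1: 2^2 - 1 = 3
By day 2: 2^3 - 1 = 7
By day 3: 2^4 - 1 = 15
By day 4: 2^5 - 1 = 31
By day 5: 2^6 - 1 = 63
By day 5: 63 surreal numbers.

63


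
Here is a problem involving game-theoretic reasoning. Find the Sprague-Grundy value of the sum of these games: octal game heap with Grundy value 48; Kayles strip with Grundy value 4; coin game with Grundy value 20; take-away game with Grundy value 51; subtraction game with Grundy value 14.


By the Sprague-Grundy theorem, the Grundy value of a sum of games is the XOR of individual Grundy values.
octal game heap: Grundy value = 48. Running XOR: 0 XOR 48 = 48
Kayles strip: Grundy value = 4. Running XOR: 48 XOR 4 = 52
coin game: Grundy value = 20. Running XOR: 52 XOR 20 = 32
take-away game: Grundy value = 51. Running XOR: 32 XOR 51 = 19
subtraction game: Grundy value = 14. Running XOR: 19 XOR 14 = 29
The combined Grundy value is 29.

29


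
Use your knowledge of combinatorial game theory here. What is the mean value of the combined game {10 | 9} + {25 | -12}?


G1 = {10 | 9}, G2 = {25 | -12}
Each is a switch {a | b} with numbers a > b; its mean value is (a + b)/2, and mean value is additive over game sums: m(G1 + G2) = m(G1) + m(G2).
Mean of G1 = (10 + (9))/2 = 19/2 = 19/2
Mean of G2 = (25 + (-12))/2 = 13/2 = 13/2
Mean of G1 + G2 = 19/2 + 13/2 = 16

16


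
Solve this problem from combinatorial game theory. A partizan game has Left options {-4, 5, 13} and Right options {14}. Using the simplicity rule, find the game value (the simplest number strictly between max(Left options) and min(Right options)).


Left options: {-4, 5, 13}, max = 13
Right options: {14}, min = 14
All options are numbers and max(Left) < min(Right), so by the simplicity theorem the value is the simplest (earliest-born) number strictly between 13 and 14.
No integer lies strictly between 13 and 14, so the value is the dyadic rational m/2^k in the interval with the smallest k (then m odd); search k = 1, 2, ...:
Denominator 2: 27/2 lies strictly between 13 and 14 -- found.
The simplest number in the interval is 27/2.
Game value = 27/2

27/2


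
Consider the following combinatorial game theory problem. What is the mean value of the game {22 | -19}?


Game = {22 | -19}, a switch {a | b} with numbers a > b.
Its thermograph has left wall a - t and right wall b + t, which meet at t = (a - b)/2, where both equal (a + b)/2. So the mast (mean value) is at (a + b)/2.
Mean = (22 + (-19))/2 = 3/2 = 3/2

3/2


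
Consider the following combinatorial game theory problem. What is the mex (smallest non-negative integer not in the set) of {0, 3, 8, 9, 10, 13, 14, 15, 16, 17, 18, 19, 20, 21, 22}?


Set = {0, 3, 8, 9, 10, 13, 14, 15, 16, 17, 18, 19, 20, 21, 22}
0 is in the set.
1 is NOT in the set. This is the mex.
mex = 1

1


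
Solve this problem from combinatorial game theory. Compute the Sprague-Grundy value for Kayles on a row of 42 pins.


Kayles: a move removes 1 or 2 adjacent pins from a contiguous row.
Removing pins from a row of k leaves two independent rows (a, b) with a + b = k - 1 (one pin) or a + b = k - 2 (two pins); an end removal gives a = 0.
By Sprague-Grundy, G(k) = mex{ G(a) XOR G(b) } over all these splits. G(0) = 0.
G(1): splits (0,0):0^0=0 -> mex({0}) = 1
G(2): splits (0,1):0^1=1 (0,0):0^0=0 -> mex({0, 1}) = 2
G(3): splits (0,2):0^2=2 (1,1):1^1=0 (0,1):0^1=1 -> mex({0, 1, 2}) = 3
G(4): splits (0,3):0^3=3 (1,2):1^2=3 (0,2):0^2=2 (1,1):1^1=0 -> mex({0, 2, 3}) = 1
G(5): splits (0,4):0^1=1 (1,3):1^3=2 (2,2):2^2=0 (0,3):0^3=3 (1,2):1^2=3 -> mex({0, 1, 2, 3}) = 4
G(6) = mex({0, 1, 2, 4}) = 3
G(7) = mex({0, 1, 3, 4, 5}) = 2
G(8) = mex({0, 2, 3, 5, 6}) = 1
G(9) = mex({0, 1, 2, 3, 6, 7}) = 4
G(10) = mex({0, 1, 3, 4, 5, 7}) = 2
G(11) = mex({0, 1, 2, 3, 4, 5}) = 6
G(12) = mex({0, 1, 2, 3, 5, 6, 7}) = 4
G(13) = mex({0, 2, 3, 4, 6, 7}) = 1
G(14) = mex({0, 1, 4, 5, 6, 7}) = 2
G(15) = mex({0, 1, 2, 3, 4, 5, 6}) = 7
G(16) = mex({0, 2, 3, 5, 6, 7}) = 1
G(17) = mex({0, 1, 2, 3, 5, 6, 7}) = 4
G(18) = mex({0, 1, 2, 4, 5, 6}) = 3
G(19) = mex({0, 1, 3, 4, 5, 7}) = 2
G(20) = mex({0, 2, 3, 4, 5, 6, 7}) = 1
G(21) = mex({0, 1, 2, 3, 5, 6, 7}) = 4
G(22) = mex({0, 1, 2, 3, 4, 5, 7}) = 6
G(23) = mex({0, 1, 2, 3, 4, 5, 6}) = 7
G(24) = mex({0, 1, 2, 3, 5, 6, 7}) = 4
G(25) = mex({0, 2, 3, 4, 6, 7}) = 1
G(26) = mex({0, 1, 3, 4, 5, 6, 7}) = 2
G(27) = mex({0, 1, 2, 3, 4, 5, 6, 7}) = 8
G(28) = mex({0, 1, 2, 3, 4, 6, 7, 8}) = 5
G(29) = mex({0, 1, 2, 3, 5, 6, 7, 8, 9}) = 4
G(30) = mex({0, 1, 2, 3, 4, 5, 6, 9, 10}) = 7
G(31) = mex({0, 1, 3, 4, 5, 7, 10, 11}) = 2
G(32) = mex({0, 2, 3, 4, 5, 6, 7, 9, 11}) = 1
G(33) = mex({0, 1, 2, 3, 4, 5, 6, 7, 9, 12}) = 8
G(34) = mex({0, 1, 2, 3, 4, 5, 7, 8, 11, 12}) = 6
G(35) = mex({0, 1, 2, 3, 4, 5, 6, 8, 9, 10, 11}) = 7
G(36) = mex({0, 1, 2, 3, 5, 6, 7, 9, 10}) = 4
G(37) = mex({0, 2, 3, 4, 6, 7, 9, 10, 11, 12}) = 1
G(38) = mex({0, 1, 3, 4, 5, 6, 7, 9, 10, 11, 12}) = 2
G(39) = mex({0, 1, 2, 4, 5, 6, 7, 9, 10, 12, 14}) = 3
G(40) = mex({0, 2, 3, 4, 6, 7, 11, 12, 14}) = 1
G(41) = mex({0, 1, 2, 3, 5, 6, 7, 9, 10, 11, 12}) = 4
G(42) = mex({0, 1, 2, 3, 4, 5, 6, 9, 10}) = 7
Therefore G(42) = 7.

7


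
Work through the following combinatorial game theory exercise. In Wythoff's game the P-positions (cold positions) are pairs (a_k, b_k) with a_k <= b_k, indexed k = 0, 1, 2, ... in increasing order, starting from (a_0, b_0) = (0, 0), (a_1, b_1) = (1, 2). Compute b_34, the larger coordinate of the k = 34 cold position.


By Wythoff's theorem, a_k = floor(k * phi) and b_k = floor(k * phi^2) = a_k + k, where phi = (1 + sqrt(5))/2 is the golden ratio.
phi = (1 + sqrt(5))/2 = 1.618034
phi^2 = phi + 1 = 2.618034
k = 34
k * phi^2 = 34 * 2.618034 = 89.013156
b_34 = floor(k * phi^2) = 89 (check: a_34 + k = 55 + 34 = 89)

89


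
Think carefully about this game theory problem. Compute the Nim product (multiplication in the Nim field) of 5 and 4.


Nim multiplication is bilinear over XOR: (u XOR v) * w = (u*w) XOR (v*w).
So we split each operand into its bit components and XOR the pairwise Nim products.
5 = 1 + 4 (as XOR of powers of 2).
4 = 4 (as XOR of powers of 2).
Using the standard Nim-product table on single bits:
  2*2 = 3,   2*4 = 8,   2*8 = 12,
  4*4 = 6,   4*8 = 11,  8*8 = 13,
and  1*x = x (identity), k*l = l*k (commutative).
Pairwise Nim products:
  1 * 4 = 4
  4 * 4 = 6
XOR them: 4 XOR 6 = 2.
Result: 5 * 4 = 2 (in Nim).

2


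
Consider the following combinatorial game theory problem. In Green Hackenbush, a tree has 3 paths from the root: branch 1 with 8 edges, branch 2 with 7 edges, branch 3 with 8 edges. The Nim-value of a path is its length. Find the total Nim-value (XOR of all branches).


The tree has 3 branches from the ground vertex.
In Green Hackenbush, the Nim-value of a simple path of length k is k.
Branch 1: length 8, Nim-value = 8
Branch 2: length 7, Nim-value = 7
Branch 3: length 8, Nim-value = 8
Total Nim-value = XOR of all branch values:
0 XOR 8 = 8
8 XOR 7 = 15
15 XOR 8 = 7
Nim-value of the tree = 7

7


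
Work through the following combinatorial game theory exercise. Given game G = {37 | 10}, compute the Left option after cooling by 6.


Original game: {37 | 10} (a switch {a | b} with a > b).
Cooling by t (for t below the temperature (a - b)/2 = 27/2) taxes each move by t: {a | b} cooled by t is {a - t | b + t}.
Cooling amount: t = 6
Cooled Left option: 37 - 6 = 31
Cooled Right option: 10 + 6 = 16
Cooled game: {31 | 16}
Left option = 31

31


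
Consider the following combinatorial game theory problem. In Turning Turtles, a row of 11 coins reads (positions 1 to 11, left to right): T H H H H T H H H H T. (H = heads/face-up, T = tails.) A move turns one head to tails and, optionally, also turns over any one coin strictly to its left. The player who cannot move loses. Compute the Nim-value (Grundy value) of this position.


Coins: T H H H H T H H H H T
Key fact: a single head at position k behaves exactly like a Nim heap of size k (turning it to T and optionally flipping a coin at j < k corresponds to moving the heap from k to j, or to 0), and heads combine as a disjunctive sum (two heads at the same place would cancel, matching j XOR j = 0). So the Nim-value is the XOR of the 1-indexed positions of the heads.
Face-up positions (1-indexed): [2, 3, 4, 5, 7, 8, 9, 10]
XOR 0 with 2: 0 XOR 2 = 2
XOR 2 with 3: 2 XOR 3 = 1
XOR 1 with 4: 1 XOR 4 = 5
XOR 5 with 5: 5 XOR 5 = 0
XOR 0 with 7: 0 XOR 7 = 7
XOR 7 with 8: 7 XOR 8 = 15
XOR 15 with 9: 15 XOR 9 = 6
XOR 6 with 10: 6 XOR 10 = 12
Nim-value = 12

12


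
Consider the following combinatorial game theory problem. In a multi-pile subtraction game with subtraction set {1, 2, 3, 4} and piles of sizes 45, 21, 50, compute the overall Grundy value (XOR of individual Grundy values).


Subtraction set: {1, 2, 3, 4}
For this subtraction set, G(n) = n mod 5 (period = max + 1 = 5).
Pile 1 (size 45): G(45) = 45 mod 5 = 0
Pile 2 (size 21): G(21) = 21 mod 5 = 1
Pile 3 (size 50): G(50) = 50 mod 5 = 0
Total Grundy value = XOR of all: 0 XOR 1 XOR 0 = 1

1


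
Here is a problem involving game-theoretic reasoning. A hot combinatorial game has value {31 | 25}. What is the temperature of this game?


The game is {31 | 25}, a switch {a | b} with numbers a > b.
Cooling {a | b} by t gives {a - t | b + t}, which stops being hot when a - t = b + t, i.e. at t = (a - b)/2. So the temperature of a switch is (a - b)/2.
Temperature = (Left option - Right option) / 2
= (31 - (25)) / 2
= 6 / 2
= 3

3


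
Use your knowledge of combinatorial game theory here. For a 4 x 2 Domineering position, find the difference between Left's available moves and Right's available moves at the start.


Board is 4 x 2 (rows x cols).
Left (vertical) placements: (rows-1) * cols = 3 * 2 = 6
Right (horizontal) placements: rows * (cols-1) = 4 * 1 = 4
Advantage = Left - Right = 6 - 4 = 2

2


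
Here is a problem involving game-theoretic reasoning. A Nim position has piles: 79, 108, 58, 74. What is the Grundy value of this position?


We need the XOR (exclusive or) of all pile sizes.
After XOR-ing pile 1 (size 79): 0 XOR 79 = 79
After XOR-ing pile 2 (size 108): 79 XOR 108 = 35
After XOR-ing pile 3 (size 58): 35 XOR 58 = 25
After XOR-ing pile 4 (size 74): 25 XOR 74 = 83
The Nim-value of this position is 83.

83


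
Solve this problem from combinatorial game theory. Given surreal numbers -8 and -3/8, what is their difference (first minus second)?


x = -8, y = -3/8
Converting to common denominator: 8
x = -64/8, y = -3/8
x - y = -8 - -3/8 = -61/8

-61/8


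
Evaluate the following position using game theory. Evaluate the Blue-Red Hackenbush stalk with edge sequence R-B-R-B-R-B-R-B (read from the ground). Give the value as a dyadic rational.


Edges (from ground): R-B-R-B-R-B-R-B
By Berlekamp's sign-expansion rule, a Blue-Red Hackenbush stalk has the value of the surreal number whose sign sequence is the edge sequence with B -> + and R -> -.
Sign sequence: -+-+-+-+
Trace the sign expansion in the surreal number tree, starting from 0:
Edge 1: R (sign -) -> bounds (-inf, 0), value = -1
Edge 2: B (sign +) -> bounds (-1, 0), value = -1/2
Edge 3: R (sign -) -> bounds (-1, -1/2), value = -3/4
Edge 4: B (sign +) -> bounds (-3/4, -1/2), value = -5/8
Edge 5: R (sign -) -> bounds (-3/4, -5/8), value = -11/16
Edge 6: B (sign +) -> bounds (-11/16, -5/8), value = -21/32
Edge 7: R (sign -) -> bounds (-11/16, -21/32), value = -43/64
Edge 8: B (sign +) -> bounds (-43/64, -21/32), value = -85/128
Game value = -85/128

-85/128


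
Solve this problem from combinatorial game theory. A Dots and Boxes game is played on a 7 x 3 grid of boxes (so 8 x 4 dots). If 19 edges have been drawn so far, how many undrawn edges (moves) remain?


Grid: 7 x 3 boxes, i.e. 8 rows and 4 columns of dots.
Horizontal edges: (rows + 1) * cols = 8 * 3 = 24
Vertical edges: rows * (cols + 1) = 7 * 4 = 28
Total edges: 24 + 28 = 52
Edges drawn: 19
Remaining: 52 - 19 = 33

33


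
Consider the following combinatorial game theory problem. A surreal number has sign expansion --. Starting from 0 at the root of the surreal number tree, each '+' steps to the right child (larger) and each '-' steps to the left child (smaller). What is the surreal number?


Sign expansion: --
Rule: track bounds (lo, hi), initially (-inf, +inf). On '+', the current value becomes lo and we move to the simplest number in (value, hi): value + 1 if hi = +inf, otherwise the midpoint (value + hi)/2. On '-', the current value becomes hi and we move to value - 1 if lo = -inf, otherwise the midpoint (lo + value)/2.
Start at 0.
Step 1: sign = -, move left. Bounds: (-inf, 0). Value = -1
Step 2: sign = -, move left. Bounds: (-inf, -1). Value = -2
The surreal number with sign expansion -- is -2.

-2


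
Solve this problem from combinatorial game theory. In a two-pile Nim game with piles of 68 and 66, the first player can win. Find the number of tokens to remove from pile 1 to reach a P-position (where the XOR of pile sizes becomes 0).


Piles: 68 and 66
Current XOR: 68 XOR 66 = 6 (non-zero, so this is an N-position).
To make the XOR zero, we need to find a move that balances the piles.
For pile 1 (size 68): target = 68 XOR 6 = 66
We reduce pile 1 from 68 to 66.
Tokens removed: 68 - 66 = 2
Verification: 66 XOR 66 = 0

2


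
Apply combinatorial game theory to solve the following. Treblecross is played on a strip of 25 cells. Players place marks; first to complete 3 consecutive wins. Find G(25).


Treblecross: place X on empty cells; 3-in-a-row wins.
Playing within two cells of an existing X lets the opponent win at once, so sensible play treats the cells i-2..i+2 around each X as dead. The player left with no safe cell loses, so this is a normal-play take-away game on strips of safe cells.
Placing X at cell i (0-indexed) of a strip of k safe cells leaves independent strips of sizes max(0, i-2) and max(0, k-i-3). Hence G(k) = mex{ G(max(0,i-2)) XOR G(max(0,k-i-3)) : 0 <= i < k }, with G(0) = 0.
G(1): splits (0,0):0^0=0 -> mex({0}) = 1
G(2): splits (0,0):0^0=0 -> mex({0}) = 1
G(3): splits (0,0):0^0=0 -> mex({0}) = 1
G(4): splits (0,1):0^1=1 (0,0):0^0=0 -> mex({0, 1}) = 2
G(5): splits (0,2):0^1=1 (0,1):0^1=1 (0,0):0^0=0 -> mex({0, 1}) = 2
G(6) = mex({1}) = 0
G(7) = mex({0, 1, 2}) = 3
G(8) = mex({0, 1, 2}) = 3
G(9) = mex({0, 2}) = 1
G(10) = mex({0, 2, 3}) = 1
G(11) = mex({0, 3}) = 1
G(12) = mex({1, 3}) = 0
G(13) = mex({0, 1, 2, 3}) = 4
G(14) = mex({0, 1, 2}) = 3
G(15) = mex({0, 1, 2}) = 3
G(16) = mex({0, 1, 2, 4}) = 3
G(17) = mex({0, 1, 3, 4}) = 2
G(18) = mex({0, 1, 3, 4}) = 2
G(19) = mex({0, 1, 3, 5}) = 2
G(20) = mex({0, 1, 2, 3, 5}) = 4
G(21) = mex({0, 1, 2, 3, 5}) = 4
G(22) = mex({1, 2, 6}) = 0
G(23) = mex({0, 1, 2, 3, 4, 6}) = 5
G(24) = mex({0, 1, 2, 3, 4}) = 5
G(25) = mex({0, 1, 3, 4, 7}) = 2
Therefore G(25) = 2.

2


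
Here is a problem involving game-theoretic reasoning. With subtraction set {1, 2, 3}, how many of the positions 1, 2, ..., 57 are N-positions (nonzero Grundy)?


Subtraction set S = {1, 2, 3}, so G(n) = n mod 4.
G(n) = 0 when n is a multiple of 4.
Multiples of 4 in [1, 57]: 14
N-positions (nonzero Grundy) = 57 - 14 = 43

43


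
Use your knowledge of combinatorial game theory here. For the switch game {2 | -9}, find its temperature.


The game is {2 | -9}, a switch {a | b} with numbers a > b.
Cooling {a | b} by t gives {a - t | b + t}, which stops being hot when a - t = b + t, i.e. at t = (a - b)/2. So the temperature of a switch is (a - b)/2.
Temperature = (Left option - Right option) / 2
= (2 - (-9)) / 2
= 11 / 2
= 11/2

11/2


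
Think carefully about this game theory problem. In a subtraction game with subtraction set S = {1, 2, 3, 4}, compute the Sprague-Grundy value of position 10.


The subtraction set is S = {1, 2, 3, 4}.
G(k) = mex{ G(k - s) : s in S, s <= k }. We compute iteratively: G(0) = 0.
G(1) = mex({0}) = 1
G(2) = mex({0, 1}) = 2
G(3) = mex({0, 1, 2}) = 3
G(4) = mex({0, 1, 2, 3}) = 4
G(5) = mex({1, 2, 3, 4}) = 0
G(6) = mex({0, 2, 3, 4}) = 1
G(7) = mex({0, 1, 3, 4}) = 2
G(8) = mex({0, 1, 2, 4}) = 3
Observe that G(5)..G(8) = 0, 1, 2, 3 repeats G(0)..G(3) = 0, 1, 2, 3.
For k >= max(S) = 4, G(k) is determined by the previous 4 values G(k-4)..G(k-1); a window of 4 consecutive values has recurred shifted by 5, so by induction G(k + 5) = G(k) for all k >= 0: the sequence is periodic from the start with period 5.
One period: G(0..4) = 0, 1, 2, 3, 4.
10 mod 5 = 0, so G(10) = G(0) = 0.

0


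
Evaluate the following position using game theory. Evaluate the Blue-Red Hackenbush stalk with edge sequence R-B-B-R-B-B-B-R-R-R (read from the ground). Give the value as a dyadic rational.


Edges (from ground): R-B-B-R-B-B-B-R-R-R
By Berlekamp's sign-expansion rule, a Blue-Red Hackenbush stalk has the value of the surreal number whose sign sequence is the edge sequence with B -> + and R -> -.
Sign sequence: -++-+++---
Trace the sign expansion in the surreal number tree, starting from 0:
Edge 1: R (sign -) -> bounds (-inf, 0), value = -1
Edge 2: B (sign +) -> bounds (-1, 0), value = -1/2
Edge 3: B (sign +) -> bounds (-1/2, 0), value = -1/4
Edge 4: R (sign -) -> bounds (-1/2, -1/4), value = -3/8
Edge 5: B (sign +) -> bounds (-3/8, -1/4), value = -5/16
Edge 6: B (sign +) -> bounds (-5/16, -1/4), value = -9/32
Edge 7: B (sign +) -> bounds (-9/32, -1/4), value = -17/64
Edge 8: R (sign -) -> bounds (-9/32, -17/64), value = -35/128
Edge 9: R (sign -) -> bounds (-9/32, -35/128), value = -71/256
Edge 10: R (sign -) -> bounds (-9/32, -71/256), value = -143/512
Game value = -143/512

-143/512


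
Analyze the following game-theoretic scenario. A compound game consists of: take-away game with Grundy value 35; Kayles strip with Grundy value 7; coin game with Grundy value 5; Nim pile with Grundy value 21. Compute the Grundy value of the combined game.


By the Sprague-Grundy theorem, the Grundy value of a sum of games is the XOR of individual Grundy values.
take-away game: Grundy value = 35. Running XOR: 0 XOR 35 = 35
Kayles strip: Grundy value = 7. Running XOR: 35 XOR 7 = 36
coin game: Grundy value = 5. Running XOR: 36 XOR 5 = 33
Nim pile: Grundy value = 21. Running XOR: 33 XOR 21 = 52
The combined Grundy value is 52.

52


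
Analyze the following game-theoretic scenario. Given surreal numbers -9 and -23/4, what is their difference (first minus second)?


x = -9, y = -23/4
Converting to common denominator: 4
x = -36/4, y = -23/4
x - y = -9 - -23/4 = -13/4

-13/4


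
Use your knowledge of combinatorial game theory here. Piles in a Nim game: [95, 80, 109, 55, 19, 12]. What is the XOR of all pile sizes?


We need the XOR (exclusive or) of all pile sizes.
After XOR-ing pile 1 (size 95): 0 XOR 95 = 95
After XOR-ing pile 2 (size 80): 95 XOR 80 = 15
After XOR-ing pile 3 (size 109): 15 XOR 109 = 98
After XOR-ing pile 4 (size 55): 98 XOR 55 = 85
After XOR-ing pile 5 (size 19): 85 XOR 19 = 70
After XOR-ing pile 6 (size 12): 70 XOR 12 = 74
The Nim-value of this position is 74.

74


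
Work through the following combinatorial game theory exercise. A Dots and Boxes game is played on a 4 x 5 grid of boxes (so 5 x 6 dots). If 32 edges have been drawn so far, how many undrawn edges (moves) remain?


Grid: 4 x 5 boxes, i.e. 5 rows and 6 columns of dots.
Horizontal edges: (rows + 1) * cols = 5 * 5 = 25
Vertical edges: rows * (cols + 1) = 4 * 6 = 24
Total edges: 25 + 24 = 49
Edges drawn: 32
Remaining: 49 - 32 = 17

17


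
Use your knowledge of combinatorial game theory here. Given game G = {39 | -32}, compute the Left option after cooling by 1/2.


Original game: {39 | -32} (a switch {a | b} with a > b).
Cooling by t (for t below the temperature (a - b)/2 = 71/2) taxes each move by t: {a | b} cooled by t is {a - t | b + t}.
Cooling amount: t = 1/2
Cooled Left option: 39 - 1/2 = 77/2
Cooled Right option: -32 + 1/2 = -63/2
Cooled game: {77/2 | -63/2}
Left option = 77/2

77/2


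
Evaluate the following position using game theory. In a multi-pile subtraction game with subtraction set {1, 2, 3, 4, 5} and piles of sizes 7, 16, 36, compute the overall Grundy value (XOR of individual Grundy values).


Subtraction set: {1, 2, 3, 4, 5}
For this subtraction set, G(n) = n mod 6 (period = max + 1 = 6).
Pile 1 (size 7): G(7) = 7 mod 6 = 1
Pile 2 (size 16): G(16) = 16 mod 6 = 4
Pile 3 (size 36): G(36) = 36 mod 6 = 0
Total Grundy value = XOR of all: 1 XOR 4 XOR 0 = 5

5


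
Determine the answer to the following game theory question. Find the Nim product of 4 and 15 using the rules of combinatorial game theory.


Nim multiplication is bilinear over XOR: (u XOR v) * w = (u*w) XOR (v*w).
So we split each operand into its bit components and XOR the pairwise Nim products.
4 = 4 (as XOR of powers of 2).
15 = 1 + 2 + 4 + 8 (as XOR of powers of 2).
Using the standard Nim-product table on single bits:
  2*2 = 3,   2*4 = 8,   2*8 = 12,
  4*4 = 6,   4*8 = 11,  8*8 = 13,
and  1*x = x (identity), k*l = l*k (commutative).
Pairwise Nim products:
  4 * 1 = 4
  4 * 2 = 8
  4 * 4 = 6
  4 * 8 = 11
XOR them: 4 XOR 8 XOR 6 XOR 11 = 1.
Result: 4 * 15 = 1 (in Nim).

1


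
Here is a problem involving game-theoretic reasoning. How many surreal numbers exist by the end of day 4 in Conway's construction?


Day 0: {|} = 0 is born. Count = 1.
Day n: the number of surreal numbers born by day n is 2^(n+1) - 1.
By day 0: 2^1 - 1 = 1
By day 1: 2^2 - 1 = 3
By day 2: 2^3 - 1 = 7
By day 3: 2^4 - 1 = 15
By day 4: 2^5 - 1 = 31
By day 4: 31 surreal numbers.

31


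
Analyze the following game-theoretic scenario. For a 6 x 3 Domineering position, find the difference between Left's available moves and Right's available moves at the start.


Board is 6 x 3 (rows x cols).
Left (vertical) placements: (rows-1) * cols = 5 * 3 = 15
Right (horizontal) placements: rows * (cols-1) = 6 * 2 = 12
Advantage = Left - Right = 15 - 12 = 3

3


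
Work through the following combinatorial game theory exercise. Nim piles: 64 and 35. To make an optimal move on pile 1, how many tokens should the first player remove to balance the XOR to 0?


Piles: 64 and 35
Current XOR: 64 XOR 35 = 99 (non-zero, so this is an N-position).
To make the XOR zero, we need to find a move that balances the piles.
For pile 1 (size 64): target = 64 XOR 99 = 35
We reduce pile 1 from 64 to 35.
Tokens removed: 64 - 35 = 29
Verification: 35 XOR 35 = 0

29


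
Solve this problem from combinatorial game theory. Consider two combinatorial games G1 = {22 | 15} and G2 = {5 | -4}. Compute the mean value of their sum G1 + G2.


G1 = {22 | 15}, G2 = {5 | -4}
Each is a switch {a | b} with numbers a > b; its mean value is (a + b)/2, and mean value is additive over game sums: m(G1 + G2) = m(G1) + m(G2).
Mean of G1 = (22 + (15))/2 = 37/2 = 37/2
Mean of G2 = (5 + (-4))/2 = 1/2 = 1/2
Mean of G1 + G2 = 37/2 + 1/2 = 19

19


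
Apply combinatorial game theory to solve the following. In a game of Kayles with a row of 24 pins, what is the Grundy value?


Kayles: a move removes 1 or 2 adjacent pins from a contiguous row.
Removing pins from a row of k leaves two independent rows (a, b) with a + b = k - 1 (one pin) or a + b = k - 2 (two pins); an end removal gives a = 0.
By Sprague-Grundy, G(k) = mex{ G(a) XOR G(b) } over all these splits. G(0) = 0.
G(1): splits (0,0):0^0=0 -> mex({0}) = 1
G(2): splits (0,1):0^1=1 (0,0):0^0=0 -> mex({0, 1}) = 2
G(3): splits (0,2):0^2=2 (1,1):1^1=0 (0,1):0^1=1 -> mex({0, 1, 2}) = 3
G(4): splits (0,3):0^3=3 (1,2):1^2=3 (0,2):0^2=2 (1,1):1^1=0 -> mex({0, 2, 3}) = 1
G(5): splits (0,4):0^1=1 (1,3):1^3=2 (2,2):2^2=0 (0,3):0^3=3 (1,2):1^2=3 -> mex({0, 1, 2, 3}) = 4
G(6) = mex({0, 1, 2, 4}) = 3
G(7) = mex({0, 1, 3, 4, 5}) = 2
G(8) = mex({0, 2, 3, 5, 6}) = 1
G(9) = mex({0, 1, 2, 3, 6, 7}) = 4
G(10) = mex({0, 1, 3, 4, 5, 7}) = 2
G(11) = mex({0, 1, 2, 3, 4, 5}) = 6
G(12) = mex({0, 1, 2, 3, 5, 6, 7}) = 4
G(13) = mex({0, 2, 3, 4, 6, 7}) = 1
G(14) = mex({0, 1, 4, 5, 6, 7}) = 2
G(15) = mex({0, 1, 2, 3, 4, 5, 6}) = 7
G(16) = mex({0, 2, 3, 5, 6, 7}) = 1
G(17) = mex({0, 1, 2, 3, 5, 6, 7}) = 4
G(18) = mex({0, 1, 2, 4, 5, 6}) = 3
G(19) = mex({0, 1, 3, 4, 5, 7}) = 2
G(20) = mex({0, 2, 3, 4, 5, 6, 7}) = 1
G(21) = mex({0, 1, 2, 3, 5, 6, 7}) = 4
G(22) = mex({0, 1, 2, 3, 4, 5, 7}) = 6
G(23) = mex({0, 1, 2, 3, 4, 5, 6}) = 7
G(24) = mex({0, 1, 2, 3, 5, 6, 7}) = 4
Therefore G(24) = 4.

4


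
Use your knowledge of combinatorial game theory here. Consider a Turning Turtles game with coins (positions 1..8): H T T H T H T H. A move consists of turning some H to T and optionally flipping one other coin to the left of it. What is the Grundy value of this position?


Coins: H T T H T H T H
Key fact: a single head at position k behaves exactly like a Nim heap of size k (turning it to T and optionally flipping a coin at j < k corresponds to moving the heap from k to j, or to 0), and heads combine as a disjunctive sum (two heads at the same place would cancel, matching j XOR j = 0). So the Nim-value is the XOR of the 1-indexed positions of the heads.
Face-up positions (1-indexed): [1, 4, 6, 8]
XOR 0 with 1: 0 XOR 1 = 1
XOR 1 with 4: 1 XOR 4 = 5
XOR 5 with 6: 5 XOR 6 = 3
XOR 3 with 8: 3 XOR 8 = 11
Nim-value = 11

11


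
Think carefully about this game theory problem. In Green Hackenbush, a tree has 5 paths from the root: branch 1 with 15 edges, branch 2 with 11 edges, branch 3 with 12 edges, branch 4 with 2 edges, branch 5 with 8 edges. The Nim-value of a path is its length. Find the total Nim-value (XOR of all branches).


The tree has 5 branches from the ground vertex.
In Green Hackenbush, the Nim-value of a simple path of length k is k.
Branch 1: length 15, Nim-value = 15
Branch 2: length 11, Nim-value = 11
Branch 3: length 12, Nim-value = 12
Branch 4: length 2, Nim-value = 2
Branch 5: length 8, Nim-value = 8
Total Nim-value = XOR of all branch values:
0 XOR 15 = 15
15 XOR 11 = 4
4 XOR 12 = 8
8 XOR 2 = 10
10 XOR 8 = 2
Nim-value of the tree = 2

2


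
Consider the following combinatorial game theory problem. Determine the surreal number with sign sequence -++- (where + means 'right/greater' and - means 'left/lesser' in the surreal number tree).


Sign expansion: -++-
Rule: track bounds (lo, hi), initially (-inf, +inf). On '+', the current value becomes lo and we move to the simplest number in (value, hi): value + 1 if hi = +inf, otherwise the midpoint (value + hi)/2. On '-', the current value becomes hi and we move to value - 1 if lo = -inf, otherwise the midpoint (lo + value)/2.
Start at 0.
Step 1: sign = -, move left. Bounds: (-inf, 0). Value = -1
Step 2: sign = +, move right. Bounds: (-1, 0). Value = -1/2
Step 3: sign = +, move right. Bounds: (-1/2, 0). Value = -1/4
Step 4: sign = -, move left. Bounds: (-1/2, -1/4). Value = -3/8
The surreal number with sign expansion -++- is -3/8.

-3/8


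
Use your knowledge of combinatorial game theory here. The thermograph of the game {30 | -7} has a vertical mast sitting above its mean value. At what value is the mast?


Game = {30 | -7}, a switch {a | b} with numbers a > b.
Its thermograph has left wall a - t and right wall b + t, which meet at t = (a - b)/2, where both equal (a + b)/2. So the mast (mean value) is at (a + b)/2.
Mean = (30 + (-7))/2 = 23/2 = 23/2

23/2


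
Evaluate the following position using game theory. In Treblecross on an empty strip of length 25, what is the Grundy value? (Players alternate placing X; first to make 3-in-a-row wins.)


Treblecross: place X on empty cells; 3-in-a-row wins.
Playing within two cells of an existing X lets the opponent win at once, so sensible play treats the cells i-2..i+2 around each X as dead. The player left with no safe cell loses, so this is a normal-play take-away game on strips of safe cells.
Placing X at cell i (0-indexed) of a strip of k safe cells leaves independent strips of sizes max(0, i-2) and max(0, k-i-3). Hence G(k) = mex{ G(max(0,i-2)) XOR G(max(0,k-i-3)) : 0 <= i < k }, with G(0) = 0.
G(1): splits (0,0):0^0=0 -> mex({0}) = 1
G(2): splits (0,0):0^0=0 -> mex({0}) = 1
G(3): splits (0,0):0^0=0 -> mex({0}) = 1
G(4): splits (0,1):0^1=1 (0,0):0^0=0 -> mex({0, 1}) = 2
G(5): splits (0,2):0^1=1 (0,1):0^1=1 (0,0):0^0=0 -> mex({0, 1}) = 2
G(6) = mex({1}) = 0
G(7) = mex({0, 1, 2}) = 3
G(8) = mex({0, 1, 2}) = 3
G(9) = mex({0, 2}) = 1
G(10) = mex({0, 2, 3}) = 1
G(11) = mex({0, 3}) = 1
G(12) = mex({1, 3}) = 0
G(13) = mex({0, 1, 2, 3}) = 4
G(14) = mex({0, 1, 2}) = 3
G(15) = mex({0, 1, 2}) = 3
G(16) = mex({0, 1, 2, 4}) = 3
G(17) = mex({0, 1, 3, 4}) = 2
G(18) = mex({0, 1, 3, 4}) = 2
G(19) = mex({0, 1, 3, 5}) = 2
G(20) = mex({0, 1, 2, 3, 5}) = 4
G(21) = mex({0, 1, 2, 3, 5}) = 4
G(22) = mex({1, 2, 6}) = 0
G(23) = mex({0, 1, 2, 3, 4, 6}) = 5
G(24) = mex({0, 1, 2, 3, 4}) = 5
G(25) = mex({0, 1, 3, 4, 7}) = 2
Therefore G(25) = 2.

2


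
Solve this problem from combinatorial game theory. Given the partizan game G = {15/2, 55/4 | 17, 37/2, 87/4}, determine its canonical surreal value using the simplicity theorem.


Left options: {15/2, 55/4}, max = 55/4
Right options: {17, 37/2, 87/4}, min = 17
All options are numbers and max(Left) < min(Right), so by the simplicity theorem the value is the simplest (earliest-born) number strictly between 55/4 and 17.
Integers 14 through 16 all lie strictly between 55/4 and 17.
Among integers, the simplest (lowest birthday = smallest |n|; 0 is born on day 0, +-n on day n) is 14.
No non-integer in the interval can be simpler: if x is a non-integer in the interval, then floor(x) or ceil(x) also lies in the interval (the interval contains an integer), and both are proper prefixes of x's sign expansion, i.e. born earlier. So the game value is 14.
Game value = 14

14


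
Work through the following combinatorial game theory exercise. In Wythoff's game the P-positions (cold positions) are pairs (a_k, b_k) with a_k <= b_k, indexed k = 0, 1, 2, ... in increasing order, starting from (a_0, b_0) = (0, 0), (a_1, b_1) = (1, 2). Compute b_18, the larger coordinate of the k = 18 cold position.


By Wythoff's theorem, a_k = floor(k * phi) and b_k = floor(k * phi^2) = a_k + k, where phi = (1 + sqrt(5))/2 is the golden ratio.
phi = (1 + sqrt(5))/2 = 1.618034
phi^2 = phi + 1 = 2.618034
k = 18
k * phi^2 = 18 * 2.618034 = 47.124612
b_18 = floor(k * phi^2) = 47 (check: a_18 + k = 29 + 18 = 47)

47


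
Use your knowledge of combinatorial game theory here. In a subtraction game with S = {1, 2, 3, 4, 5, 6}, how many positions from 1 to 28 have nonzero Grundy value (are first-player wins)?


Subtraction set S = {1, 2, 3, 4, 5, 6}, so G(n) = n mod 7.
G(n) = 0 when n is a multiple of 7.
Multiples of 7 in [1, 28]: 4
N-positions (nonzero Grundy) = 28 - 4 = 24

24


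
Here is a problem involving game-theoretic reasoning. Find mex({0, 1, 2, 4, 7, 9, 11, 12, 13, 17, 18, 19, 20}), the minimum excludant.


Set = {0, 1, 2, 4, 7, 9, 11, 12, 13, 17, 18, 19, 20}
0 is in the set.
1 is in the set.
2 is in the set.
3 is NOT in the set. This is the mex.
mex = 3

3


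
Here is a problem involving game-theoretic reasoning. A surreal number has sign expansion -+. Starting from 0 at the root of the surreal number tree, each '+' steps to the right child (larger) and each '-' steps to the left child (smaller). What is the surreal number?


Sign expansion: -+
Rule: track bounds (lo, hi), initially (-inf, +inf). On '+', the current value becomes lo and we move to the simplest number in (value, hi): value + 1 if hi = +inf, otherwise the midpoint (value + hi)/2. On '-', the current value becomes hi and we move to value - 1 if lo = -inf, otherwise the midpoint (lo + value)/2.
Start at 0.
Step 1: sign = -, move left. Bounds: (-inf, 0). Value = -1
Step 2: sign = +, move right. Bounds: (-1, 0). Value = -1/2
The surreal number with sign expansion -+ is -1/2.

-1/2


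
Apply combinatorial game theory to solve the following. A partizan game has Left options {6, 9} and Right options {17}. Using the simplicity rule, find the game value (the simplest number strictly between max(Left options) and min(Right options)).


Left options: {6, 9}, max = 9
Right options: {17}, min = 17
All options are numbers and max(Left) < min(Right), so by the simplicity theorem the value is the simplest (earliest-born) number strictly between 9 and 17.
Integers 10 through 16 all lie strictly between 9 and 17.
Among integers, the simplest (lowest birthday = smallest |n|; 0 is born on day 0, +-n on day n) is 10.
No non-integer in the interval can be simpler: if x is a non-integer in the interval, then floor(x) or ceil(x) also lies in the interval (the interval contains an integer), and both are proper prefixes of x's sign expansion, i.e. born earlier. So the game value is 10.
Game value = 10

10


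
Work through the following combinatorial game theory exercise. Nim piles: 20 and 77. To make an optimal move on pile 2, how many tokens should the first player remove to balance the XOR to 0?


Piles: 20 and 77
Current XOR: 20 XOR 77 = 89 (non-zero, so this is an N-position).
To make the XOR zero, we need to find a move that balances the piles.
For pile 2 (size 77): target = 77 XOR 89 = 20
We reduce pile 2 from 77 to 20.
Tokens removed: 77 - 20 = 57
Verification: 20 XOR 20 = 0

57


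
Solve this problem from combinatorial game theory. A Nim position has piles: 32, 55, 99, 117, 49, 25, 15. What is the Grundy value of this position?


We need the XOR (exclusive or) of all pile sizes.
After XOR-ing pile 1 (size 32): 0 XOR 32 = 32
After XOR-ing pile 2 (size 55): 32 XOR 55 = 23
After XOR-ing pile 3 (size 99): 23 XOR 99 = 116
After XOR-ing pile 4 (size 117): 116 XOR 117 = 1
After XOR-ing pile 5 (size 49): 1 XOR 49 = 48
After XOR-ing pile 6 (size 25): 48 XOR 25 = 41
After XOR-ing pile 7 (size 15): 41 XOR 15 = 38
The Nim-value of this position is 38.

38


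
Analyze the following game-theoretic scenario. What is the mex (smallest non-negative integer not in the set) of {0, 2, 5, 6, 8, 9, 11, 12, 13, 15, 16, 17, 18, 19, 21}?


Set = {0, 2, 5, 6, 8, 9, 11, 12, 13, 15, 16, 17, 18, 19, 21}
0 is in the set.
1 is NOT in the set. This is the mex.
mex = 1

1


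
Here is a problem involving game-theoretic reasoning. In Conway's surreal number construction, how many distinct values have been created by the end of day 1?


Day 0: {|} = 0 is born. Count = 1.
Day n: the number of surreal numbers born by day n is 2^(n+1) - 1.
By day 0: 2^1 - 1 = 1
By day 1: 2^2 - 1 = 3
By day 1: 3 surreal numbers.

3


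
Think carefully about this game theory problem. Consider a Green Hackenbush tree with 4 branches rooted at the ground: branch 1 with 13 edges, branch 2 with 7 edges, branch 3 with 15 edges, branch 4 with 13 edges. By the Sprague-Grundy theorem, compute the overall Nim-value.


The tree has 4 branches from the ground vertex.
In Green Hackenbush, the Nim-value of a simple path of length k is k.
Branch 1: length 13, Nim-value = 13
Branch 2: length 7, Nim-value = 7
Branch 3: length 15, Nim-value = 15
Branch 4: length 13, Nim-value = 13
Total Nim-value = XOR of all branch values:
0 XOR 13 = 13
13 XOR 7 = 10
10 XOR 15 = 5
5 XOR 13 = 8
Nim-value of the tree = 8

8


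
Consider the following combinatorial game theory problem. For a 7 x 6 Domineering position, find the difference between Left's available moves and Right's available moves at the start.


Board is 7 x 6 (rows x cols).
Left (vertical) placements: (rows-1) * cols = 6 * 6 = 36
Right (horizontal) placements: rows * (cols-1) = 7 * 5 = 35
Advantage = Left - Right = 36 - 35 = 1

1


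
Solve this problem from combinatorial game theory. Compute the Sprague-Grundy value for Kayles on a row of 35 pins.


Kayles: a move removes 1 or 2 adjacent pins from a contiguous row.
Removing pins from a row of k leaves two independent rows (a, b) with a + b = k - 1 (one pin) or a + b = k - 2 (two pins); an end removal gives a = 0.
By Sprague-Grundy, G(k) = mex{ G(a) XOR G(b) } over all these splits. G(0) = 0.
G(1): splits (0,0):0^0=0 -> mex({0}) = 1
G(2): splits (0,1):0^1=1 (0,0):0^0=0 -> mex({0, 1}) = 2
G(3): splits (0,2):0^2=2 (1,1):1^1=0 (0,1):0^1=1 -> mex({0, 1, 2}) = 3
G(4): splits (0,3):0^3=3 (1,2):1^2=3 (0,2):0^2=2 (1,1):1^1=0 -> mex({0, 2, 3}) = 1
G(5): splits (0,4):0^1=1 (1,3):1^3=2 (2,2):2^2=0 (0,3):0^3=3 (1,2):1^2=3 -> mex({0, 1, 2, 3}) = 4
G(6) = mex({0, 1, 2, 4}) = 3
G(7) = mex({0, 1, 3, 4, 5}) = 2
G(8) = mex({0, 2, 3, 5, 6}) = 1
G(9) = mex({0, 1, 2, 3, 6, 7}) = 4
G(10) = mex({0, 1, 3, 4, 5, 7}) = 2
G(11) = mex({0, 1, 2, 3, 4, 5}) = 6
G(12) = mex({0, 1, 2, 3, 5, 6, 7}) = 4
G(13) = mex({0, 2, 3, 4, 6, 7}) = 1
G(14) = mex({0, 1, 4, 5, 6, 7}) = 2
G(15) = mex({0, 1, 2, 3, 4, 5, 6}) = 7
G(16) = mex({0, 2, 3, 5, 6, 7}) = 1
G(17) = mex({0, 1, 2, 3, 5, 6, 7}) = 4
G(18) = mex({0, 1, 2, 4, 5, 6}) = 3
G(19) = mex({0, 1, 3, 4, 5, 7}) = 2
G(20) = mex({0, 2, 3, 4, 5, 6, 7}) = 1
G(21) = mex({0, 1, 2, 3, 5, 6, 7}) = 4
G(22) = mex({0, 1, 2, 3, 4, 5, 7}) = 6
G(23) = mex({0, 1, 2, 3, 4, 5, 6}) = 7
G(24) = mex({0, 1, 2, 3, 5, 6, 7}) = 4
G(25) = mex({0, 2, 3, 4, 6, 7}) = 1
G(26) = mex({0, 1, 3, 4, 5, 6, 7}) = 2
G(27) = mex({0, 1, 2, 3, 4, 5, 6, 7}) = 8
G(28) = mex({0, 1, 2, 3, 4, 6, 7, 8}) = 5
G(29) = mex({0, 1, 2, 3, 5, 6, 7, 8, 9}) = 4
G(30) = mex({0, 1, 2, 3, 4, 5, 6, 9, 10}) = 7
G(31) = mex({0, 1, 3, 4, 5, 7, 10, 11}) = 2
G(32) = mex({0, 2, 3, 4, 5, 6, 7, 9, 11}) = 1
G(33) = mex({0, 1, 2, 3, 4, 5, 6, 7, 9, 12}) = 8
G(34) = mex({0, 1, 2, 3, 4, 5, 7, 8, 11, 12}) = 6
G(35) = mex({0, 1, 2, 3, 4, 5, 6, 8, 9, 10, 11}) = 7
Therefore G(35) = 7.

7
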